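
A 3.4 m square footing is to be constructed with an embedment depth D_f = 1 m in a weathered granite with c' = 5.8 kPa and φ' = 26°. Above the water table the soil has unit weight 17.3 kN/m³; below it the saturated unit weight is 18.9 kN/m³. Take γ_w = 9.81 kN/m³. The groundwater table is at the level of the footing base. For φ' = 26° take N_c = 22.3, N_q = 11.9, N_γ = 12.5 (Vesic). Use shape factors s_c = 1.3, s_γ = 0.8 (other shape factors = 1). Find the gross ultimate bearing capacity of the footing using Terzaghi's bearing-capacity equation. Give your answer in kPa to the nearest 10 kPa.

q_ult ≈ 530 kPa

Overburden at base level: q = 17.3 × 1 = 17.3 kPa.
Below the base the soil is submerged, so the ½γBN_γ term uses γ' = 18.9 − 9.81 = 9.09 kN/m³.
Cohesion term c·N_c·s_c = 5.8 × 22.3 × 1.3 = 168.14 kPa; surcharge term q·N_q = 17.3 × 11.9 = 205.87 kPa; self-weight term 0.5·γ·B·N_γ·s_γ = 0.5 × 9.09 × 3.4 × 12.5 × 0.8 = 154.53 kPa.
q_ult = 168.14 + 205.87 + 154.53 = 528.54 kPa.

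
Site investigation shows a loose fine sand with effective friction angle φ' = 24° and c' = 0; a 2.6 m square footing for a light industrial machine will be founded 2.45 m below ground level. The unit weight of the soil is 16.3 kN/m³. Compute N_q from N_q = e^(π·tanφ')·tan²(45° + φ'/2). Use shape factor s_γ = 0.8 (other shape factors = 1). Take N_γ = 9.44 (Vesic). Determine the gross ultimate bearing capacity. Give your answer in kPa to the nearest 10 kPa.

q_ult ≈ 540 kPa

tan24° = 0.4452, so N_q = e^(π×0.4452)·tan²(57°) = 4.05 × 2.371 = 9.6.
q = γ·D_f = 16.3 × 2.45 = 39.935 kPa.
q·N_q = 39.935 × 9.6034 = 383.51 kPa
0.5·γ·B·N_γ·s_γ = 0.5 × 16.3 × 2.6 × 9.44 × 0.8 = 160.03 kPa
q_ult = 383.51 + 160.03 = 543.54 kPa.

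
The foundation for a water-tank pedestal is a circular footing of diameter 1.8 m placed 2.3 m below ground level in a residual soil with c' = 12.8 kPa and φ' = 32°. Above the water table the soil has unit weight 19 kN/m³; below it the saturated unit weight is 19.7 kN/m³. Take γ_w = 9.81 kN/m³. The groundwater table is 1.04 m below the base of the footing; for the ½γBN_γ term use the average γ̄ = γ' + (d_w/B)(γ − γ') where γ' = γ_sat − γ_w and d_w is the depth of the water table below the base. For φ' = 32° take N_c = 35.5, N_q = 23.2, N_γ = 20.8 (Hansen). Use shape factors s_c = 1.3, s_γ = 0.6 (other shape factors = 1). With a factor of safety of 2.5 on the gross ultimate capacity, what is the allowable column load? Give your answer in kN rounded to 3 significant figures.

P_all ≈ 1810 kN

Effective surcharge at the founding depth q = γ·D_f = 19 × 2.3 = 43.7 kPa.
With d_w = 1.04 m < B, γ̄ = 9.89 + (1.04/1.8) × (19 − 9.89) = 15.154 kN/m³.
q_ult = c·N_c·s_c + q·N_q + 0.5·γ·B·N_γ·s_γ
     = 12.8 × 35.5 × 1.3 + 43.7 × 23.2 + 0.5 × 15.154 × 1.8 × 20.8 × 0.6
     = 590.72 + 1013.8 + 170.2 = 1774.8 kPa.
Gross allowable pressure q_all = 1774.8 / 2.5 = 709.91 kPa.
Footing area = 2.5447 m², so allowable column load = 709.91 × 2.5447 = 1806.5 kN.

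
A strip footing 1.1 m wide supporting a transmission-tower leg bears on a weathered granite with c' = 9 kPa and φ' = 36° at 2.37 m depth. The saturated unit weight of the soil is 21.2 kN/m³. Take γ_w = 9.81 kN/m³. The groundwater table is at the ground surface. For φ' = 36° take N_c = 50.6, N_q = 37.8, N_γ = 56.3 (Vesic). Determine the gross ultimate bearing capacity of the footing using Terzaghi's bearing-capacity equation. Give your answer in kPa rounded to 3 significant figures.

Water table at ground surface, so effective unit weight γ' = 21.2 − 9.81 = 11.39 kN/m³ is used throughout; overburden q = 11.39 × 2.37 = 26.994 kPa; the same γ' applies in the ½γBN_γ term.
Cohesion term c·N_c = 9 × 50.6 = 455.4 kPa; surcharge term q·N_q = 26.994 × 37.8 = 1020.4 kPa; self-weight term 0.5·γ·B·N_γ = 0.5 × 11.39 × 1.1 × 56.3 = 352.69 kPa.
q_ult = 455.4 + 1020.4 + 352.69 = 1828.5 kPa.

q_ult ≈ 1830 kPa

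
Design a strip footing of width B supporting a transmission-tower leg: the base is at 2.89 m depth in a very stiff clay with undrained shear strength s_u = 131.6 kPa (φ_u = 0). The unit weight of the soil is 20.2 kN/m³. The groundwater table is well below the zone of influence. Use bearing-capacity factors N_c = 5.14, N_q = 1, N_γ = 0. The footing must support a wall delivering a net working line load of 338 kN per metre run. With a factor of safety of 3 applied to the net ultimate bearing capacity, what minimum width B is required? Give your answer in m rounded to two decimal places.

B = 1.50 m

Effective surcharge at the founding depth q = γ·D_f = 20.2 × 2.89 = 58.378 kPa.
q_ult = c·N_c + q·N_q
     = 131.6 × 5.14 + 58.378 × 1
     = 676.42 + 58.378 = 734.8 kPa.
For φ = 0 the ½γBN_γ term vanishes, so q_ult is independent of B. q_net = 734.8 − 58.378 = 676.42 kPa; q_all(net) = 676.42/3 = 225.47 kPa.
Required width B = w / q_all(net) = 338 / 225.47 = 1.499 m.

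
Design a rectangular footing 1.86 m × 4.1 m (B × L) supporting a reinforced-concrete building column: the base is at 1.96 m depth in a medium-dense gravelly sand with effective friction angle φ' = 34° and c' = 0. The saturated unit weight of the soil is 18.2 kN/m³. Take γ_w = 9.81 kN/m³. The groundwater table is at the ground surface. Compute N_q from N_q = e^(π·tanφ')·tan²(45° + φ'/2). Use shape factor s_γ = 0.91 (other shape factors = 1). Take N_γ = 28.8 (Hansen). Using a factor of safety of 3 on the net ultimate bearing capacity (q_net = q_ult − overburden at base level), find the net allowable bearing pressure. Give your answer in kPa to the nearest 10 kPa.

q_all(net) ≈ 220 kPa

N_q = e^(π·tan34°)·tan²(62°) = 29.44.
With the water table at the surface the whole profile is submerged: γ' = 18.2 − 9.81 = 8.39 kN/m³, so q = γ'·D_f = 16.444 kPa; the same γ' applies in the ½γBN_γ term.
q_ult = q·N_q + 0.5·γ·B·N_γ·s_γ
     = 16.444 × 29.44 + 0.5 × 8.39 × 1.86 × 28.8 × 0.91
     = 484.12 + 204.49 = 688.61 kPa.
q_net = 688.61 − 16.444 = 672.17 kPa.
q_all(net) = 672.17 / 3 = 224.06 kPa.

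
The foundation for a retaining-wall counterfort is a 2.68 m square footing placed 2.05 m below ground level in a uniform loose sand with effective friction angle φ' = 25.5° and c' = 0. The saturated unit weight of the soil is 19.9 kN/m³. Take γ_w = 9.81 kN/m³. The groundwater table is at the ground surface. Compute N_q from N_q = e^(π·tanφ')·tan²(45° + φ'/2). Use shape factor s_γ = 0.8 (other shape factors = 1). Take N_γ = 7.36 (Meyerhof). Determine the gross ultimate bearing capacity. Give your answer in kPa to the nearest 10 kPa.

tan25.5° = 0.477, so N_q = e^(π×0.477)·tan²(57.75°) = 4.475 × 2.512 = 11.24.
With the water table at the surface the whole profile is submerged: γ' = 19.9 − 9.81 = 10.09 kN/m³, so q = γ'·D_f = 20.684 kPa; the same γ' applies in the ½γBN_γ term.
q_ult = q·N_q + 0.5·γ·B·N_γ·s_γ
     = 20.684 × 11.24 + 0.5 × 10.09 × 2.68 × 7.36 × 0.8
     = 232.5 + 79.609 = 312.11 kPa.

q_ult ≈ 310 kPa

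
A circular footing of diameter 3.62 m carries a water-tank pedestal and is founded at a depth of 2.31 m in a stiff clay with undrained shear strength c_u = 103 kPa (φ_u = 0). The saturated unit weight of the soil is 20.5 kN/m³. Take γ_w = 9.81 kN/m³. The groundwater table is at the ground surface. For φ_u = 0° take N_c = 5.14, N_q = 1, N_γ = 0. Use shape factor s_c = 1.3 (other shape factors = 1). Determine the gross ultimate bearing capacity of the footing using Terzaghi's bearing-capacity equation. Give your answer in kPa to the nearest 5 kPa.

q_ult ≈ 715 kPa

Water table at ground surface, so effective unit weight γ' = 20.5 − 9.81 = 10.69 kN/m³ is used throughout; overburden q = 10.69 × 2.31 = 24.694 kPa.
Cohesion term c·N_c·s_c = 103 × 5.14 × 1.3 = 688.25 kPa; surcharge term q·N_q = 24.694 × 1 = 24.694 kPa.
q_ult = 688.25 + 24.694 = 712.94 kPa.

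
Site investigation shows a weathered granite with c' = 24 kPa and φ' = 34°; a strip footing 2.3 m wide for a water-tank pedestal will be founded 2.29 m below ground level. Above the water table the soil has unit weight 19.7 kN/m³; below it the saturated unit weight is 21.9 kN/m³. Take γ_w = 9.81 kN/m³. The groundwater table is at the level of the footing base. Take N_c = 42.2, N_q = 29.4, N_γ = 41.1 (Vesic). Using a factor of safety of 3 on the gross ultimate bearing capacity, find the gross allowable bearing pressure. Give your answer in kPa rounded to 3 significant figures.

Effective surcharge at the founding depth q = γ·D_f = 19.7 × 2.29 = 45.113 kPa.
The water table coincides with the base, so in the self-weight term γ → γ' = 12.09 kN/m³.
q_ult = c·N_c + q·N_q + 0.5·γ·B·N_γ
     = 24 × 42.2 + 45.113 × 29.4 + 0.5 × 12.09 × 2.3 × 41.1
     = 1012.8 + 1326.3 + 571.43 = 2910.6 kPa.
q_all = 2910.6 / 3 = 970.19 kPa.

q_all ≈ 970 kPa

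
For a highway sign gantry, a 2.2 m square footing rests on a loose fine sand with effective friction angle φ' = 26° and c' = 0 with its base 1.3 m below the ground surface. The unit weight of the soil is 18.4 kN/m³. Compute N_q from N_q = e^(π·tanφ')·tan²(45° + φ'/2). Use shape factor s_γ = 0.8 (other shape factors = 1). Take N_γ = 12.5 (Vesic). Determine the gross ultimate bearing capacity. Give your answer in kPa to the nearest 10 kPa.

tan26° = 0.4877, so N_q = e^(π×0.4877)·tan²(58°) = 4.629 × 2.561 = 11.85.
Overburden at base level: q = 18.4 × 1.3 = 23.92 kPa.
Surcharge term q·N_q = 23.92 × 11.854 = 283.55 kPa; self-weight term 0.5·γ·B·N_γ·s_γ = 0.5 × 18.4 × 2.2 × 12.5 × 0.8 = 202.4 kPa.
q_ult = 283.55 + 202.4 = 485.95 kPa.

q_ult ≈ 490 kPa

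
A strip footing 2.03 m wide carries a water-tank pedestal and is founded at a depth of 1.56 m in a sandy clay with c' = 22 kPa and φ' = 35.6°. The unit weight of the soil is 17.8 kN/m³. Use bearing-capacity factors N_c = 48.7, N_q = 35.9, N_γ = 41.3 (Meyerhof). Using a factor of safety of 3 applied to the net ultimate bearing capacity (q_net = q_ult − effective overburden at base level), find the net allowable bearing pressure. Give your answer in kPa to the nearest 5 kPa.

q_all(net) ≈ 930 kPa

Overburden at base level: q = 17.8 × 1.56 = 27.768 kPa.
Cohesion term c·N_c = 22 × 48.7 = 1071.4 kPa; surcharge term q·N_q = 27.768 × 35.9 = 996.87 kPa; self-weight term 0.5·γ·B·N_γ = 0.5 × 17.8 × 2.03 × 41.3 = 746.17 kPa.
q_ult = 1071.4 + 996.87 + 746.17 = 2814.4 kPa.
Net ultimate: q_net = 2814.4 − 27.768 = 2786.7 kPa.
q_all(net) = 2786.7 / 3 = 928.89 kPa.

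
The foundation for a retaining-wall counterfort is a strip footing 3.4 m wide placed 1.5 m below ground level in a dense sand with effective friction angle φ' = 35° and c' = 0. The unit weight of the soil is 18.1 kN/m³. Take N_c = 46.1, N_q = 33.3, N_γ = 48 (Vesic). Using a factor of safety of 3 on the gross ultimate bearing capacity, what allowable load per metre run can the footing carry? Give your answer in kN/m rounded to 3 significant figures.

≈ 2700 kN/m

Overburden at base level: q = 18.1 × 1.5 = 27.15 kPa.
Surcharge term q·N_q = 27.15 × 33.3 = 904.1 kPa; self-weight term 0.5·γ·B·N_γ = 0.5 × 18.1 × 3.4 × 48 = 1477 kPa.
q_ult = 904.1 + 1477 = 2381.1 kPa.
Gross allowable pressure q_all = 2381.1 / 3 = 793.69 kPa.
Allowable wall load = q_all × B = 793.69 × 3.4 = 2698.5 kN per metre run.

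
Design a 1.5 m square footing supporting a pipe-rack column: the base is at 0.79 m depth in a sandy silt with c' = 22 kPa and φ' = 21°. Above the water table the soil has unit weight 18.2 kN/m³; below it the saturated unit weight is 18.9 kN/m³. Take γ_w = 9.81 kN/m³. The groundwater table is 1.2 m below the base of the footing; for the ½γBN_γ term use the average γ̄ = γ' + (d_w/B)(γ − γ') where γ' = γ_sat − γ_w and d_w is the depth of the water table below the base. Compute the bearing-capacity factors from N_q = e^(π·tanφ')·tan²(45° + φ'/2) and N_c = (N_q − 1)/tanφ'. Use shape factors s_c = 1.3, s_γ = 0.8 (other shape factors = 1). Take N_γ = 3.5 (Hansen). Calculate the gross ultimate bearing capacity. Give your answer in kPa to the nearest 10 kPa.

tan21° = 0.3839, so N_q = e^(π×0.3839)·tan²(55.5°) = 3.34 × 2.117 = 7.07.
N_c = (7.07 − 1)/tan21° = 15.81.
Effective surcharge at the founding depth q = γ·D_f = 18.2 × 0.79 = 14.378 kPa.
With d_w = 1.2 m < B, γ̄ = 9.09 + (1.2/1.5) × (18.2 − 9.09) = 16.378 kN/m³.
q_ult = c·N_c·s_c + q·N_q + 0.5·γ·B·N_γ·s_γ
     = 22 × 15.815 × 1.3 + 14.378 × 7.0708 + 0.5 × 16.378 × 1.5 × 3.5 × 0.8
     = 452.31 + 101.66 + 34.394 = 588.36 kPa.

q_ult ≈ 590 kPa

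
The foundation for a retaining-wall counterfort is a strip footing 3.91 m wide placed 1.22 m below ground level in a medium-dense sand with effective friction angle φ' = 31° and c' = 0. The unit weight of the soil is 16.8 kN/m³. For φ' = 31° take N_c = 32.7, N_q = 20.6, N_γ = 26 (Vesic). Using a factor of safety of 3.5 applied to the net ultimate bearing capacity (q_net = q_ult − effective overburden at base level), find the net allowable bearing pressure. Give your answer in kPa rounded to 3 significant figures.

q_all(net) ≈ 359 kPa

q = γ·D_f = 16.8 × 1.22 = 20.496 kPa.
q·N_q = 20.496 × 20.6 = 422.22 kPa
0.5·γ·B·N_γ = 0.5 × 16.8 × 3.91 × 26 = 853.94 kPa
q_ult = 422.22 + 853.94 = 1276.2 kPa.
Net ultimate: q_net = 1276.2 − 20.496 = 1255.7 kPa.
q_all(net) = 1255.7 / 3.5 = 358.76 kPa.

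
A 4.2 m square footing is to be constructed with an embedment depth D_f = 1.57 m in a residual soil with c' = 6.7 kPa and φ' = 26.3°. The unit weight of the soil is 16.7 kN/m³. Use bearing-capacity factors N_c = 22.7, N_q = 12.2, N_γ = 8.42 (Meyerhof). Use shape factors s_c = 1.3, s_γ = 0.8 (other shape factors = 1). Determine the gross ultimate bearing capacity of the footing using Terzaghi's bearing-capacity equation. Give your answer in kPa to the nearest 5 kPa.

q_ult ≈ 755 kPa

Effective surcharge at the founding depth q = γ·D_f = 16.7 × 1.57 = 26.219 kPa.
q_ult = c·N_c·s_c + q·N_q + 0.5·γ·B·N_γ·s_γ
     = 6.7 × 22.7 × 1.3 + 26.219 × 12.2 + 0.5 × 16.7 × 4.2 × 8.42 × 0.8
     = 197.72 + 319.87 + 236.23 = 753.82 kPa.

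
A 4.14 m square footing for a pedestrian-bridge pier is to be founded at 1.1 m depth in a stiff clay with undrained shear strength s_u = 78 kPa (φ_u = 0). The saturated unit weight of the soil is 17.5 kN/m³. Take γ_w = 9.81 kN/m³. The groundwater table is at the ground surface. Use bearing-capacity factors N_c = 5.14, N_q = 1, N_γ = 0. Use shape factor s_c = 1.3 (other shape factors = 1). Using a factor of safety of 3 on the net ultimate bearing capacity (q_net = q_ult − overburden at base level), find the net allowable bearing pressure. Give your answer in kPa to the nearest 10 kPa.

Water table at ground surface, so effective unit weight γ' = 17.5 − 9.81 = 7.69 kN/m³ is used throughout; overburden q = 7.69 × 1.1 = 8.459 kPa.
Cohesion term c·N_c·s_c = 78 × 5.14 × 1.3 = 521.2 kPa; surcharge term q·N_q = 8.459 × 1 = 8.459 kPa.
q_ult = 521.2 + 8.459 = 529.65 kPa.
q_net = 529.65 − 8.459 = 521.2 kPa.
q_all(net) = 521.2 / 3 = 173.73 kPa.

q_all(net) ≈ 170 kPa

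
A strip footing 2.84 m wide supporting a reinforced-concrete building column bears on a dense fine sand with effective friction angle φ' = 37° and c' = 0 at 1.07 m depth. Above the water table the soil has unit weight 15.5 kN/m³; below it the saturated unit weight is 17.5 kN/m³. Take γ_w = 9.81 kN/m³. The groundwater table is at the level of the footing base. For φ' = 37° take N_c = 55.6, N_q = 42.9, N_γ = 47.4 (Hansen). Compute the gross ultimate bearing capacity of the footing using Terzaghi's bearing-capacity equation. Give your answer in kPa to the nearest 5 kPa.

q_ult ≈ 1230 kPa

Overburden at base level: q = 15.5 × 1.07 = 16.585 kPa.
Below the base the soil is submerged, so the ½γBN_γ term uses γ' = 17.5 − 9.81 = 7.69 kN/m³.
Surcharge term q·N_q = 16.585 × 42.9 = 711.5 kPa; self-weight term 0.5·γ·B·N_γ = 0.5 × 7.69 × 2.84 × 47.4 = 517.6 kPa.
q_ult = 711.5 + 517.6 = 1229.1 kPa.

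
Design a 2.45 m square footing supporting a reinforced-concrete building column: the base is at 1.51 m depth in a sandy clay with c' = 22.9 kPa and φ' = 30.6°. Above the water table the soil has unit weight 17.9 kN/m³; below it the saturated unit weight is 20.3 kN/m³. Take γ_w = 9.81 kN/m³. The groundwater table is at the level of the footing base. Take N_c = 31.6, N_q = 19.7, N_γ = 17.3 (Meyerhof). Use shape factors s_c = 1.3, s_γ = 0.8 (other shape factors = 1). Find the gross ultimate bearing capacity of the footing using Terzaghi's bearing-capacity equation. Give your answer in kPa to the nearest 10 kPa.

q_ult ≈ 1650 kPa

Effective surcharge at the founding depth q = γ·D_f = 17.9 × 1.51 = 27.029 kPa.
The water table coincides with the base, so in the self-weight term γ → γ' = 10.49 kN/m³.
q_ult = c·N_c·s_c + q·N_q + 0.5·γ·B·N_γ·s_γ
     = 22.9 × 31.6 × 1.3 + 27.029 × 19.7 + 0.5 × 10.49 × 2.45 × 17.3 × 0.8
     = 940.73 + 532.47 + 177.85 = 1651.1 kPa.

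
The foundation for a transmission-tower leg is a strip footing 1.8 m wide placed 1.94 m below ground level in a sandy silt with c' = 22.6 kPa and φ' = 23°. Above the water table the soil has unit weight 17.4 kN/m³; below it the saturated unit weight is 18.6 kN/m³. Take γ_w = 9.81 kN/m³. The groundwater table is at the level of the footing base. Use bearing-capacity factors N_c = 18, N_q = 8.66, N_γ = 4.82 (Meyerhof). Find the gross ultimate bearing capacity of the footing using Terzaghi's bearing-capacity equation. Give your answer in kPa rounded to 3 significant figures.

q_ult ≈ 737 kPa

q = γ·D_f = 17.4 × 1.94 = 33.756 kPa.
For the ½γBN_γ term take γ' = 18.6 − 9.81 = 8.79 kN/m³ (soil below base is submerged).
c·N_c = 22.6 × 18 = 406.8 kPa
q·N_q = 33.756 × 8.66 = 292.33 kPa
0.5·γ·B·N_γ = 0.5 × 8.79 × 1.8 × 4.82 = 38.131 kPa
q_ult = 406.8 + 292.33 + 38.131 = 737.26 kPa.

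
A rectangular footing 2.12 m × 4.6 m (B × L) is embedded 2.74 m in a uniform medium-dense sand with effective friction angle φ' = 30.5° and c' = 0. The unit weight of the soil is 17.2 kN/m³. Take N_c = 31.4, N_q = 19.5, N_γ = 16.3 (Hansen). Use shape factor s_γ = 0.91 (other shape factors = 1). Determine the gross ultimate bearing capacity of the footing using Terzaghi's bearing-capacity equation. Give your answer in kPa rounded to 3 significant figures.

q_ult ≈ 1190 kPa

Effective surcharge at the founding depth q = γ·D_f = 17.2 × 2.74 = 47.128 kPa.
q_ult = q·N_q + 0.5·γ·B·N_γ·s_γ
     = 47.128 × 19.5 + 0.5 × 17.2 × 2.12 × 16.3 × 0.91
     = 919 + 270.44 = 1189.4 kPa.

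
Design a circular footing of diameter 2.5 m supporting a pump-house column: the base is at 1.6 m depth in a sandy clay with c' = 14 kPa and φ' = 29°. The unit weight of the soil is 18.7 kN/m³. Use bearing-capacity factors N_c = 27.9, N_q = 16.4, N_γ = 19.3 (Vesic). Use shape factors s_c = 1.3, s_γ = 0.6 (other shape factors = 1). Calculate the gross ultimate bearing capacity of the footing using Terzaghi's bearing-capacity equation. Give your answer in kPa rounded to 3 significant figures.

q_ult ≈ 1270 kPa

q = γ·D_f = 18.7 × 1.6 = 29.92 kPa.
c·N_c·s_c = 14 × 27.9 × 1.3 = 507.78 kPa
q·N_q = 29.92 × 16.4 = 490.69 kPa
0.5·γ·B·N_γ·s_γ = 0.5 × 18.7 × 2.5 × 19.3 × 0.6 = 270.68 kPa
q_ult = 507.78 + 490.69 + 270.68 = 1269.2 kPa.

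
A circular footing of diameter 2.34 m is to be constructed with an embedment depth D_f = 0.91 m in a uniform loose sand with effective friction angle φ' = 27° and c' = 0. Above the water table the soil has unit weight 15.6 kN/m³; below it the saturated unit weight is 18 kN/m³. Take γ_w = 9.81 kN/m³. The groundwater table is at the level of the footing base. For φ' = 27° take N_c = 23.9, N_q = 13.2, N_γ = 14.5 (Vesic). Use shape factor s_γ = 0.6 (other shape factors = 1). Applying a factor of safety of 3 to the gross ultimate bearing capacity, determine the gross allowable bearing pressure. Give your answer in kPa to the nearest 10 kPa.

q_all ≈ 90 kPa

Effective surcharge at the founding depth q = γ·D_f = 15.6 × 0.91 = 14.196 kPa.
The water table coincides with the base, so in the self-weight term γ → γ' = 8.19 kN/m³.
q_ult = q·N_q + 0.5·γ·B·N_γ·s_γ
     = 14.196 × 13.2 + 0.5 × 8.19 × 2.34 × 14.5 × 0.6
     = 187.39 + 83.366 = 270.75 kPa.
q_all = q_ult / FS = 270.75 / 3 = 90.251 kPa.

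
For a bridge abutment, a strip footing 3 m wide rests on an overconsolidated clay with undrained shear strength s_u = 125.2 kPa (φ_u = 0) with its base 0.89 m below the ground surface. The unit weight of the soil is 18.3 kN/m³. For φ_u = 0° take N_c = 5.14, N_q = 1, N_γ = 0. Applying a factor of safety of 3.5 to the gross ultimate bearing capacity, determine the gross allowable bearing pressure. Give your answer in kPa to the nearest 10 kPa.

q_all ≈ 190 kPa

Overburden at base level: q = 18.3 × 0.89 = 16.287 kPa.
Cohesion term c·N_c = 125.2 × 5.14 = 643.53 kPa; surcharge term q·N_q = 16.287 × 1 = 16.287 kPa.
q_ult = 643.53 + 16.287 = 659.82 kPa.
q_all = q_ult / FS = 659.82 / 3.5 = 188.52 kPa.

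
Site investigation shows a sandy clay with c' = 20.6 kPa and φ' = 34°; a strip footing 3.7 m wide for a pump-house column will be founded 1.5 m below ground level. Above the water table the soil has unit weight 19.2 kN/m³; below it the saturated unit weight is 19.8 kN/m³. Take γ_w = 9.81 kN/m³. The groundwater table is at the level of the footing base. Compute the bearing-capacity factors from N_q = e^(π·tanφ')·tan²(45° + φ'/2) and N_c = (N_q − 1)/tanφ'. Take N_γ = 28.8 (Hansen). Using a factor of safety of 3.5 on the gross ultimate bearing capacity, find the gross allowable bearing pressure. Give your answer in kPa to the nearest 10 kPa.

q_all ≈ 640 kPa

N_q = e^(π·tan34°)·tan²(62°) = 29.44; N_c = (N_q − 1)/tanφ' = 42.16.
q = γ·D_f = 19.2 × 1.5 = 28.8 kPa.
For the ½γBN_γ term take γ' = 19.8 − 9.81 = 9.99 kN/m³ (soil below base is submerged).
c·N_c = 20.6 × 42.164 = 868.57 kPa
q·N_q = 28.8 × 29.44 = 847.87 kPa
0.5·γ·B·N_γ = 0.5 × 9.99 × 3.7 × 28.8 = 532.27 kPa
q_ult = 868.57 + 847.87 + 532.27 = 2248.7 kPa.
q_all = 2248.7 / 3.5 = 642.49 kPa.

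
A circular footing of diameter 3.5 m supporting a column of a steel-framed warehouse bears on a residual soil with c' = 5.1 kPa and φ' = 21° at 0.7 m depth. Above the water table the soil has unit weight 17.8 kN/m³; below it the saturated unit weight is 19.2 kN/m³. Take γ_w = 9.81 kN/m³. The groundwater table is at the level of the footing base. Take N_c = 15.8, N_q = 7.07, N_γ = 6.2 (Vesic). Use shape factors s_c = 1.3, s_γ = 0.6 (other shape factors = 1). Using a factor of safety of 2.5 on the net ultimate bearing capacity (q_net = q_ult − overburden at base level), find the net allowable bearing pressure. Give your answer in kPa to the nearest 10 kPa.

q_all(net) ≈ 100 kPa

Overburden at base level: q = 17.8 × 0.7 = 12.46 kPa.
Below the base the soil is submerged, so the ½γBN_γ term uses γ' = 19.2 − 9.81 = 9.39 kN/m³.
Cohesion term c·N_c·s_c = 5.1 × 15.8 × 1.3 = 104.75 kPa; surcharge term q·N_q = 12.46 × 7.07 = 88.092 kPa; self-weight term 0.5·γ·B·N_γ·s_γ = 0.5 × 9.39 × 3.5 × 6.2 × 0.6 = 61.129 kPa.
q_ult = 104.75 + 88.092 + 61.129 = 253.98 kPa.
q_net = 253.98 − 12.46 = 241.52 kPa.
q_all(net) = 241.52 / 2.5 = 96.606 kPa.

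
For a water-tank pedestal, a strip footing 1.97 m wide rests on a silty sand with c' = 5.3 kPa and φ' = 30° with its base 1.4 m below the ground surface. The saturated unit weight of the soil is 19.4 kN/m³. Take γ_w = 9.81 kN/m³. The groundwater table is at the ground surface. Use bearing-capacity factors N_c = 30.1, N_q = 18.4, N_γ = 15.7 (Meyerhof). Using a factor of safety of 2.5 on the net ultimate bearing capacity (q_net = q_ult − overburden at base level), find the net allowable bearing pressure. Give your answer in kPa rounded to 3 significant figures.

Water table at ground surface, so effective unit weight γ' = 19.4 − 9.81 = 9.59 kN/m³ is used throughout; overburden q = 9.59 × 1.4 = 13.426 kPa; the same γ' applies in the ½γBN_γ term.
Cohesion term c·N_c = 5.3 × 30.1 = 159.53 kPa; surcharge term q·N_q = 13.426 × 18.4 = 247.04 kPa; self-weight term 0.5·γ·B·N_γ = 0.5 × 9.59 × 1.97 × 15.7 = 148.3 kPa.
q_ult = 159.53 + 247.04 + 148.3 = 554.87 kPa.
q_net = 554.87 − 13.426 = 541.45 kPa.
q_all(net) = 541.45 / 2.5 = 216.58 kPa.

q_all(net) ≈ 217 kPa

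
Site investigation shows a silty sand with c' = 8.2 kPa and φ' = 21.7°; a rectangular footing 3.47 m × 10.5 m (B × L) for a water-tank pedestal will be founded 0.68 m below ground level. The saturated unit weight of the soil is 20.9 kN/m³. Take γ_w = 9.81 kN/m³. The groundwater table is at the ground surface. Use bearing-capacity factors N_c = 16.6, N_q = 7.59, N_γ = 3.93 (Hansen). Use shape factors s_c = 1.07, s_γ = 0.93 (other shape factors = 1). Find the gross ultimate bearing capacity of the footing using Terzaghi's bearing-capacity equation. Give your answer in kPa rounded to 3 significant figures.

q_ult ≈ 273 kPa

With the water table at the surface the whole profile is submerged: γ' = 20.9 − 9.81 = 11.09 kN/m³, so q = γ'·D_f = 7.5412 kPa; the same γ' applies in the ½γBN_γ term.
q_ult = c·N_c·s_c + q·N_q + 0.5·γ·B·N_γ·s_γ
     = 8.2 × 16.6 × 1.07 + 7.5412 × 7.59 + 0.5 × 11.09 × 3.47 × 3.93 × 0.93
     = 145.65 + 57.238 + 70.324 = 273.21 kPa.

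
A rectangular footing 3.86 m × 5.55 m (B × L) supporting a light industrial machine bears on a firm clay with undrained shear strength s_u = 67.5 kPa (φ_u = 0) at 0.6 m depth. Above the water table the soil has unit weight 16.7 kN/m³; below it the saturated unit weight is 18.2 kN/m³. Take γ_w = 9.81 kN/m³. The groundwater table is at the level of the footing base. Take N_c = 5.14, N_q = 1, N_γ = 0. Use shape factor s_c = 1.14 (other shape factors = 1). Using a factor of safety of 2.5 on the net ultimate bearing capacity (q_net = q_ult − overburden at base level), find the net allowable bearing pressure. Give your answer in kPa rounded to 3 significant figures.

q_all(net) ≈ 158 kPa

Overburden at base level: q = 16.7 × 0.6 = 10.02 kPa.
Cohesion term c·N_c·s_c = 67.5 × 5.14 × 1.14 = 395.52 kPa; surcharge term q·N_q = 10.02 × 1 = 10.02 kPa.
q_ult = 395.52 + 10.02 = 405.54 kPa.
q_net = 405.54 − 10.02 = 395.52 kPa.
q_all(net) = 395.52 / 2.5 = 158.21 kPa.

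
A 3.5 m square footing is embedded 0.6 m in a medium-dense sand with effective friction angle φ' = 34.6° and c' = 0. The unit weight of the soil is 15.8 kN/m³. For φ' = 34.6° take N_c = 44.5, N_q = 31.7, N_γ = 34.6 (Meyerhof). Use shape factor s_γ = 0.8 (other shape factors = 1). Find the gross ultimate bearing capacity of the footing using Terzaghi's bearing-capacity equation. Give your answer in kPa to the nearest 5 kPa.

Effective surcharge at the founding depth q = γ·D_f = 15.8 × 0.6 = 9.48 kPa.
q_ult = q·N_q + 0.5·γ·B·N_γ·s_γ
     = 9.48 × 31.7 + 0.5 × 15.8 × 3.5 × 34.6 × 0.8
     = 300.52 + 765.35 = 1065.9 kPa.

q_ult ≈ 1065 kPa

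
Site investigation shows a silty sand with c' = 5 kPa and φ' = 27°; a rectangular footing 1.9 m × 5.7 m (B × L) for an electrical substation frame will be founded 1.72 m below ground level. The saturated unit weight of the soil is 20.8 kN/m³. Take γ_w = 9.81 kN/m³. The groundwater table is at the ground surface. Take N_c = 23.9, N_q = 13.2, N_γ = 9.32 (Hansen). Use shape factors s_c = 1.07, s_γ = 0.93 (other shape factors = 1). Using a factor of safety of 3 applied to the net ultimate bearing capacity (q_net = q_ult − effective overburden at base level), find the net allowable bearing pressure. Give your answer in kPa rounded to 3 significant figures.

q_all(net) ≈ 150 kPa

Water table at ground surface, so effective unit weight γ' = 20.8 − 9.81 = 10.99 kN/m³ is used throughout; overburden q = 10.99 × 1.72 = 18.903 kPa; the same γ' applies in the ½γBN_γ term.
Cohesion term c·N_c·s_c = 5 × 23.9 × 1.07 = 127.87 kPa; surcharge term q·N_q = 18.903 × 13.2 = 249.52 kPa; self-weight term 0.5·γ·B·N_γ·s_γ = 0.5 × 10.99 × 1.9 × 9.32 × 0.93 = 90.494 kPa.
q_ult = 127.87 + 249.52 + 90.494 = 467.88 kPa.
Net ultimate: q_net = 467.88 − 18.903 = 448.97 kPa.
q_all(net) = 448.97 / 3 = 149.66 kPa.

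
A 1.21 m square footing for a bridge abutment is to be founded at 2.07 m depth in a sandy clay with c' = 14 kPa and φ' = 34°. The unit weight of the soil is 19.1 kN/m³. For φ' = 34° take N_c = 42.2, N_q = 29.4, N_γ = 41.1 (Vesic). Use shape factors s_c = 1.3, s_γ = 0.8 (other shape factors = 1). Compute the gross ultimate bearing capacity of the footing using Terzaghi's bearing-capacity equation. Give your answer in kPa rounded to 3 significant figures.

q_ult ≈ 2310 kPa

Overburden at base level: q = 19.1 × 2.07 = 39.537 kPa.
Cohesion term c·N_c·s_c = 14 × 42.2 × 1.3 = 768.04 kPa; surcharge term q·N_q = 39.537 × 29.4 = 1162.4 kPa; self-weight term 0.5·γ·B·N_γ·s_γ = 0.5 × 19.1 × 1.21 × 41.1 × 0.8 = 379.94 kPa.
q_ult = 768.04 + 1162.4 + 379.94 = 2310.4 kPa.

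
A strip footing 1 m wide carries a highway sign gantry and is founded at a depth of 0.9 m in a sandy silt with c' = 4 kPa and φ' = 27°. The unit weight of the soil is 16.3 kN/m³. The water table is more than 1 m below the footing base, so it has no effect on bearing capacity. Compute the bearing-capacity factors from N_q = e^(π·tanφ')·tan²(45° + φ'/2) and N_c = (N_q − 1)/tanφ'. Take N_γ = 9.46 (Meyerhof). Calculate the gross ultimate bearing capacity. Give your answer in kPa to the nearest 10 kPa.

q_ult ≈ 370 kPa

tan27° = 0.5095, so N_q = e^(π×0.5095)·tan²(58.5°) = 4.957 × 2.663 = 13.2.
N_c = (13.2 − 1)/tan27° = 23.94.
q = γ·D_f = 16.3 × 0.9 = 14.67 kPa.
c·N_c = 4 × 23.942 = 95.769 kPa
q·N_q = 14.67 × 13.199 = 193.63 kPa
0.5·γ·B·N_γ = 0.5 × 16.3 × 1 × 9.46 = 77.099 kPa
q_ult = 95.769 + 193.63 + 77.099 = 366.5 kPa.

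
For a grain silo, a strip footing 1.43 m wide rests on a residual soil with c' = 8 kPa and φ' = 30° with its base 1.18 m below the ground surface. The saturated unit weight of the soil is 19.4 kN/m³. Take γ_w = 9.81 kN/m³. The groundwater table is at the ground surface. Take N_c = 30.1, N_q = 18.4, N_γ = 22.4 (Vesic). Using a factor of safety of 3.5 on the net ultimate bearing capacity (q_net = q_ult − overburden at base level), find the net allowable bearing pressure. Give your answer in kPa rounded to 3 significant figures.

Water table at ground surface, so effective unit weight γ' = 19.4 − 9.81 = 9.59 kN/m³ is used throughout; overburden q = 9.59 × 1.18 = 11.316 kPa; the same γ' applies in the ½γBN_γ term.
Cohesion term c·N_c = 8 × 30.1 = 240.8 kPa; surcharge term q·N_q = 11.316 × 18.4 = 208.22 kPa; self-weight term 0.5·γ·B·N_γ = 0.5 × 9.59 × 1.43 × 22.4 = 153.59 kPa.
q_ult = 240.8 + 208.22 + 153.59 = 602.61 kPa.
q_net = 602.61 − 11.316 = 591.3 kPa.
q_all(net) = 591.3 / 3.5 = 168.94 kPa.

q_all(net) ≈ 169 kPa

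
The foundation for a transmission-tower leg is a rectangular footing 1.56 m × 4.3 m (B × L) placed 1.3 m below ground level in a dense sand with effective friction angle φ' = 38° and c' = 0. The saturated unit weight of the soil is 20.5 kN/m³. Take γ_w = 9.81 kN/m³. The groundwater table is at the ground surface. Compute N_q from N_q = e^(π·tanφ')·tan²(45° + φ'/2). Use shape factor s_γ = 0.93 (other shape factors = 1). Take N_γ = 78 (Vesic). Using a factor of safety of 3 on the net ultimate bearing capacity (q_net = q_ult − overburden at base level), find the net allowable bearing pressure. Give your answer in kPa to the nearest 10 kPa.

q_all(net) ≈ 420 kPa

N_q = e^(π·tan38°)·tan²(64°) = 48.93.
γ' = 20.5 − 9.81 = 10.69 kN/m³ (submerged throughout). q = 10.69 × 1.3 = 13.897 kPa; the same γ' applies in the ½γBN_γ term.
q·N_q = 13.897 × 48.933 = 680.03 kPa
0.5·γ·B·N_γ·s_γ = 0.5 × 10.69 × 1.56 × 78 × 0.93 = 604.85 kPa
q_ult = 680.03 + 604.85 = 1284.9 kPa.
q_net = 1284.9 − 13.897 = 1271 kPa.
q_all(net) = 1271 / 3 = 423.66 kPa.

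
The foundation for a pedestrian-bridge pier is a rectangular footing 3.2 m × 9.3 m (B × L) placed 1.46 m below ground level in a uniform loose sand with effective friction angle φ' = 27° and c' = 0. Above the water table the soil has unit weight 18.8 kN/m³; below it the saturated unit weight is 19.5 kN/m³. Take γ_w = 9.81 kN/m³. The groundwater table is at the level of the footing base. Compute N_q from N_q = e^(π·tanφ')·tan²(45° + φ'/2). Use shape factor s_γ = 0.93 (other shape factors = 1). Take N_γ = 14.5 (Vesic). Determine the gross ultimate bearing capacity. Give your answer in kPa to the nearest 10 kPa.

tan27° = 0.5095, so N_q = e^(π×0.5095)·tan²(58.5°) = 4.957 × 2.663 = 13.2.
q = γ·D_f = 18.8 × 1.46 = 27.448 kPa.
For the ½γBN_γ term take γ' = 19.5 − 9.81 = 9.69 kN/m³ (soil below base is submerged).
q·N_q = 27.448 × 13.199 = 362.29 kPa
0.5·γ·B·N_γ·s_γ = 0.5 × 9.69 × 3.2 × 14.5 × 0.93 = 209.07 kPa
q_ult = 362.29 + 209.07 = 571.36 kPa.

q_ult ≈ 570 kPa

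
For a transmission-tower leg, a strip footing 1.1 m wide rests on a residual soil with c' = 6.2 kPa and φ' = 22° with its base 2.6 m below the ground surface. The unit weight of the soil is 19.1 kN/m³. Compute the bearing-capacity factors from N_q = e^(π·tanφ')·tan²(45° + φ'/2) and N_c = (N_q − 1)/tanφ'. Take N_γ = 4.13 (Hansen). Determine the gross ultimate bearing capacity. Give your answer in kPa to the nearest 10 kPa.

q_ult ≈ 540 kPa

tan22° = 0.404, so N_q = e^(π×0.404)·tan²(56°) = 3.558 × 2.198 = 7.82.
N_c = (7.82 − 1)/tan22° = 16.88.
q = γ·D_f = 19.1 × 2.6 = 49.66 kPa.
c·N_c = 6.2 × 16.883 = 104.67 kPa
q·N_q = 49.66 × 7.8211 = 388.4 kPa
0.5·γ·B·N_γ = 0.5 × 19.1 × 1.1 × 4.13 = 43.386 kPa
q_ult = 104.67 + 388.4 + 43.386 = 536.46 kPa.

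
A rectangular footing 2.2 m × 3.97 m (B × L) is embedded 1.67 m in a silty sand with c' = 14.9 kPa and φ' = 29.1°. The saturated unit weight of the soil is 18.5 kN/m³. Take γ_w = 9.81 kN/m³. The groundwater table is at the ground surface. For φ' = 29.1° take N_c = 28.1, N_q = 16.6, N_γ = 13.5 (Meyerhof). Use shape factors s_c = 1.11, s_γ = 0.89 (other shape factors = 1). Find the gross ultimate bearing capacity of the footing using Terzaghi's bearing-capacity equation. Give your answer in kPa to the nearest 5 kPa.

q_ult ≈ 820 kPa

With the water table at the surface the whole profile is submerged: γ' = 18.5 − 9.81 = 8.69 kN/m³, so q = γ'·D_f = 14.512 kPa; the same γ' applies in the ½γBN_γ term.
q_ult = c·N_c·s_c + q·N_q + 0.5·γ·B·N_γ·s_γ
     = 14.9 × 28.1 × 1.11 + 14.512 × 16.6 + 0.5 × 8.69 × 2.2 × 13.5 × 0.89
     = 464.75 + 240.9 + 114.85 = 820.5 kPa.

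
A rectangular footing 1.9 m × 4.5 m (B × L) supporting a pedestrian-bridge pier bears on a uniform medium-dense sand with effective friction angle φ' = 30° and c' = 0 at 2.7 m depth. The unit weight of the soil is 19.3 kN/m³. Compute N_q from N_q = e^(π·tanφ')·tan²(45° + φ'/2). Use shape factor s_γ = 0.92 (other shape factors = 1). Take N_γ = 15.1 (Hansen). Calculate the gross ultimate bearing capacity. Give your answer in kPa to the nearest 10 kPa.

q_ult ≈ 1210 kPa

tan30° = 0.5774, so N_q = e^(π×0.5774)·tan²(60°) = 6.134 × 3.0 = 18.4.
Overburden at base level: q = 19.3 × 2.7 = 52.11 kPa.
Surcharge term q·N_q = 52.11 × 18.401 = 958.88 kPa; self-weight term 0.5·γ·B·N_γ·s_γ = 0.5 × 19.3 × 1.9 × 15.1 × 0.92 = 254.71 kPa.
q_ult = 958.88 + 254.71 = 1213.6 kPa.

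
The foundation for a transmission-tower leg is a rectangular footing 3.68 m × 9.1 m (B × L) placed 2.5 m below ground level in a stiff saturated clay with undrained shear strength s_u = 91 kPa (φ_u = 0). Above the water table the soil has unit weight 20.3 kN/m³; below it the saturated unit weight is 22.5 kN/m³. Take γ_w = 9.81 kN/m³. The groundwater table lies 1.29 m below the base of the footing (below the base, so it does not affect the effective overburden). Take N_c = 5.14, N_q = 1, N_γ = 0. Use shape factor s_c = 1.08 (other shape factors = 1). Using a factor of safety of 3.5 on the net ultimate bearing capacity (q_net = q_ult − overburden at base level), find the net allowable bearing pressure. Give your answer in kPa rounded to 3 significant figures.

q_all(net) ≈ 144 kPa

Overburden at base level: q = 20.3 × 2.5 = 50.75 kPa.
Cohesion term c·N_c·s_c = 91 × 5.14 × 1.08 = 505.16 kPa; surcharge term q·N_q = 50.75 × 1 = 50.75 kPa.
q_ult = 505.16 + 50.75 = 555.91 kPa.
q_net = 555.91 − 50.75 = 505.16 kPa.
q_all(net) = 505.16 / 3.5 = 144.33 kPa.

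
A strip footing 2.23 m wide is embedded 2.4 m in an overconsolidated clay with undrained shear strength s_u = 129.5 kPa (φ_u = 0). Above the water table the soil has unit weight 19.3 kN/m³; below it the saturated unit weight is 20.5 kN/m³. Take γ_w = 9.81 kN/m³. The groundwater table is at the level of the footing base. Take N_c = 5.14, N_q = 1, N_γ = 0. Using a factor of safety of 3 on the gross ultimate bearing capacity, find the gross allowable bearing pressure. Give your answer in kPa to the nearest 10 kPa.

Overburden at base level: q = 19.3 × 2.4 = 46.32 kPa.
Cohesion term c·N_c = 129.5 × 5.14 = 665.63 kPa; surcharge term q·N_q = 46.32 × 1 = 46.32 kPa.
q_ult = 665.63 + 46.32 = 711.95 kPa.
q_all = 711.95 / 3 = 237.32 kPa.

q_all ≈ 240 kPa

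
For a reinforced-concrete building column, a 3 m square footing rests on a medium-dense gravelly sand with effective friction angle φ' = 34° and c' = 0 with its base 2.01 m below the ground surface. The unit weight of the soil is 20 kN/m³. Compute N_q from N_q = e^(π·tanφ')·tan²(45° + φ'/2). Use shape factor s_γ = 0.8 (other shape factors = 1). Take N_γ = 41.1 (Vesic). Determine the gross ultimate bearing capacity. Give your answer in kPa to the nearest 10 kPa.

tan34° = 0.6745, so N_q = e^(π×0.6745)·tan²(62°) = 8.323 × 3.537 = 29.44.
Effective surcharge at the founding depth q = γ·D_f = 20 × 2.01 = 40.2 kPa.
q_ult = q·N_q + 0.5·γ·B·N_γ·s_γ
     = 40.2 × 29.44 + 0.5 × 20 × 3 × 41.1 × 0.8
     = 1183.5 + 986.4 = 2169.9 kPa.

q_ult ≈ 2170 kPa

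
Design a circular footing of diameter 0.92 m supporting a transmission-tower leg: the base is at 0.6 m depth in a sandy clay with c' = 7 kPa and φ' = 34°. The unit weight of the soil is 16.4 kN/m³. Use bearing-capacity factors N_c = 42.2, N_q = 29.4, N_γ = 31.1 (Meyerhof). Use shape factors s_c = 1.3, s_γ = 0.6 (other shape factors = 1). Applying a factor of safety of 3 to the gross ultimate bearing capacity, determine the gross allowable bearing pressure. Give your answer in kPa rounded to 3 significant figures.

q_all ≈ 271 kPa

Effective surcharge at the founding depth q = γ·D_f = 16.4 × 0.6 = 9.84 kPa.
q_ult = c·N_c·s_c + q·N_q + 0.5·γ·B·N_γ·s_γ
     = 7 × 42.2 × 1.3 + 9.84 × 29.4 + 0.5 × 16.4 × 0.92 × 31.1 × 0.6
     = 384.02 + 289.3 + 140.77 = 814.09 kPa.
q_all = q_ult / FS = 814.09 / 3 = 271.36 kPa.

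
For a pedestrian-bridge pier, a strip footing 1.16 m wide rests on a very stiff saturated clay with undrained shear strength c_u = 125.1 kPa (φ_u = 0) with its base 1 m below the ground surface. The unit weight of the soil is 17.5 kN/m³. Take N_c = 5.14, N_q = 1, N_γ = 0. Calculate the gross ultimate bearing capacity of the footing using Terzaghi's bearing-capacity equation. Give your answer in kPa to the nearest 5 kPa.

q_ult ≈ 660 kPa

Effective surcharge at the founding depth q = γ·D_f = 17.5 × 1 = 17.5 kPa.
q_ult = c·N_c + q·N_q
     = 125.1 × 5.14 + 17.5 × 1
     = 643.01 + 17.5 = 660.51 kPa.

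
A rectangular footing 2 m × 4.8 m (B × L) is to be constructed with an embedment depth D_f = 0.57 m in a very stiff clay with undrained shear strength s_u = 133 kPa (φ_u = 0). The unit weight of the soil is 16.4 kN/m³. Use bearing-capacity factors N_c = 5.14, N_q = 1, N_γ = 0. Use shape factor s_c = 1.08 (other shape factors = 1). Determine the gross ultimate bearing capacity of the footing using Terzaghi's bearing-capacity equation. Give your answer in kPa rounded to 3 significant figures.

q_ult ≈ 748 kPa

Effective surcharge at the founding depth q = γ·D_f = 16.4 × 0.57 = 9.348 kPa.
q_ult = c·N_c·s_c + q·N_q
     = 133 × 5.14 × 1.08 + 9.348 × 1
     = 738.31 + 9.348 = 747.66 kPa.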